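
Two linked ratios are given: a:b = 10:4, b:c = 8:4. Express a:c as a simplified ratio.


Given a:b = 10:4 and b:c = 8:4
Make b consistent. Multiply first ratio by 8: a:b = 80:32
Multiply second ratio by 4: b:c = 32:16
Now b = 32 in both, so a:b:c = 80:32:16
Therefore a:c = 80:16
Simplify by GCD: a:c = 5:1

5:1


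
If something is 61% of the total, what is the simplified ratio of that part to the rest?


Part = 61%, Remainder = 39%
Ratio = 61:39
GCD(61, 39) = 1
Simplify: 61:39 = 61:39

61:39


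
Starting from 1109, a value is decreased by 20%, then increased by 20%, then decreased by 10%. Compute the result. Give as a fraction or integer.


Start: 1109
Step 1: decrease by 20% => multiply by 80/100
  1109 * 80/100 = 4436/5
Step 2: increase by 20% => multiply by 120/100
  4436/5 * 120/100 = 26616/25
Step 3: decrease by 10% => multiply by 90/100
  26616/25 * 90/100 = 119772/125
Final value = 119772/125

119772/125


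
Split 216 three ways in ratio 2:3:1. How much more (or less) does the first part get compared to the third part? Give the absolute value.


Total parts = 2 + 3 + 1 = 6
Value per part = 216 / 6 = 36
Shares: 2*36=72, 3*36=108, 1*36=36
First share = 72, third share = 36
Difference = |72 - 36| = 36

36


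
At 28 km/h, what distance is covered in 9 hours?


Using distance = speed * time
Speed = 28 km/h
Time = 9 hours
Distance = 28 * 9
= 252 km

252


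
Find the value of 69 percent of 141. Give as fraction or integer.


Compute 69% of 141
Convert percentage: 69% = 69/100
Multiply: 141 * 69/100
= 9729/100
= 9729/100

9729/100


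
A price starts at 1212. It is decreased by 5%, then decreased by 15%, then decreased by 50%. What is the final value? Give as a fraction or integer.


Start: 1212
Step 1: decrease by 5% => multiply by 95/100
  1212 * 95/100 = 5757/5
Step 2: decrease by 15% => multiply by 85/100
  5757/5 * 85/100 = 97869/100
Step 3: decrease by 50% => multiply by 50/100
  97869/100 * 50/100 = 97869/200
Final value = 97869/200

97869/200


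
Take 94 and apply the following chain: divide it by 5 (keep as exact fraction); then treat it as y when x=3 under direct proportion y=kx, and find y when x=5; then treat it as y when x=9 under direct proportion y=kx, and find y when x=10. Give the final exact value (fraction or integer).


Start with 94.
Step 1: Divide by 5: 94 / 5 = 94/5
Step 2: Direct prop: k = (94/5)/3; new y = k*5 = 94/5*5/3 = 94/3
Step 3: Direct prop: k = (94/3)/9; new y = k*10 = 94/3*10/9 = 940/27
Final result = 940/27

940/27


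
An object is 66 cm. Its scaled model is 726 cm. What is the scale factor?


Original length = 66 cm
Scaled length = 726 cm
Scale factor = 726 / 66
= 11

11


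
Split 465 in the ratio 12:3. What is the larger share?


Total parts = 12 + 3 = 15
Value per part = 465 / 15 = 31
First share = 12 * 31 = 372
Second share = 3 * 31 = 93
Larger share = 372

372


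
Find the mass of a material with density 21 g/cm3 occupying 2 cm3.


Using mass = density * volume
Density = 21 g/cm3
Volume = 2 cm3
Mass = 21 * 2
= 42 g

42


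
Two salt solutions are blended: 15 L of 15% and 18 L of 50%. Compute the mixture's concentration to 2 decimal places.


Solute in mixture 1 = 15% of 15 L = 15*15/100 = 9/4 L
Solute in mixture 2 = 50% of 18 L = 18*50/100 = 9 L
Total solute = 9/4 + 9 = 45/4 L
Total volume = 15 + 18 = 33 L
Final concentration = 45/4/33 * 100 = 34.09%

34.09


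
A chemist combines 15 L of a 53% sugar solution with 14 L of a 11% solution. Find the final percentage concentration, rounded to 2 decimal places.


Solute in mixture 1 = 53% of 15 L = 15*53/100 = 159/20 L
Solute in mixture 2 = 11% of 14 L = 14*11/100 = 77/50 L
Total solute = 159/20 + 77/50 = 949/100 L
Total volume = 15 + 14 = 29 L
Final concentration = 949/100/29 * 100 = 32.72%

32.72


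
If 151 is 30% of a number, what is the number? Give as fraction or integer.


Given: 151 is 30% of the whole
Set up: 151 = 30/100 * whole
whole = 151 * 100 / 30
whole = 15100 / 30
whole = 1510/3

1510/3


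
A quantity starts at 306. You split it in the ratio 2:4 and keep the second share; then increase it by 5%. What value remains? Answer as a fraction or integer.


Start with 306.
Step 1: Split 2:4, second share = 306 * 4/6 = 204
Step 2: Increase by 5%: 204 * 105/100 = 1071/5
Final result = 1071/5

1071/5


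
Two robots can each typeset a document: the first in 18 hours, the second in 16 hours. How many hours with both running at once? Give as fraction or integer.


Rate of A = 1/18 job per hour
Rate of B = 1/16 job per hour
Combined rate = 1/18 + 1/16
Find common denominator: (16 + 18)/(18*16) = 34/288
Combined rate = 17/144 job per hour
Time together = 1 / (17/144) = 144/17 hours

144/17


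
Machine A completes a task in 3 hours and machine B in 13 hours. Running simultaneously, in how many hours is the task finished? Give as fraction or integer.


Rate of A = 1/3 job per hour
Rate of B = 1/13 job per hour
Combined rate = 1/3 + 1/13
Find common denominator: (13 + 3)/(3*13) = 16/39
Combined rate = 16/39 job per hour
Time together = 1 / (16/39) = 39/16 hours

39/16


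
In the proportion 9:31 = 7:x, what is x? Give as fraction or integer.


Setting up: 9/31 = 7/x
Cross multiply: 9 * x = 31 * 7
9x = 217
x = 217/9
x = 217/9

217/9


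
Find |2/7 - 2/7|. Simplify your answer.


Simplify: 2/7 = 2/7 and 2/7 = 2/7
Find common denominator: LCD = 7
Convert: 2/7 and 2/7
Difference = |2 - 2|/7 = 0/7
Simplified = 0

0


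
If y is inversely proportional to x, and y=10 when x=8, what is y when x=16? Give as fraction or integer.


Inverse proportion: y = k/x
Find k: k = 8 * 10 = 80
Compute y at x=16: y = 80/16
y = 5

5


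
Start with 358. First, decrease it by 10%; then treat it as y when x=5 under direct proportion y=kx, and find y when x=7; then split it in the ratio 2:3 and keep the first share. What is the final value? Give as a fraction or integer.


Start with 358.
Step 1: Decrease by 10%: 358 * 90/100 = 1611/5
Step 2: Direct prop: k = (1611/5)/5; new y = k*7 = 1611/5*7/5 = 11277/25
Step 3: Split 2:3, first share = 11277/25 * 2/5 = 22554/125
Final result = 22554/125

22554/125


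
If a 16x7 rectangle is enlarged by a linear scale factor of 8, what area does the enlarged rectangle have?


Original dimensions: 16 x 7
Enlargement factor = 8
New width = 16 * 8 = 128
New height = 7 * 8 = 56
New area = 128 * 56 = 7168

7168


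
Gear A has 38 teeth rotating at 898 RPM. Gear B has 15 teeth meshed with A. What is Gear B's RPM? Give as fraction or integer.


Gear ratio: teeth_A * RPM_A = teeth_B * RPM_B
38 * 898 = 15 * RPM_B
34124 = 15 * RPM_B
RPM_B = 34124 / 15
RPM_B = 34124/15

34124/15


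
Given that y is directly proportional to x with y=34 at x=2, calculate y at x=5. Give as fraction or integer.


Direct proportion: y = kx
Find k: k = 34/2 = 17
Compute y at x=5: y = 17 * 5
y = 85

85


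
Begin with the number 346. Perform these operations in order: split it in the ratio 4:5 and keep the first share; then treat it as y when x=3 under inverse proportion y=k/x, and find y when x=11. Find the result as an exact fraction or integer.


Start with 346.
Step 1: Split 4:5, first share = 346 * 4/9 = 1384/9
Step 2: Inverse prop: k = (1384/9)*3; new y = k/11 = 1384/9*3/11 = 1384/33
Final result = 1384/33

1384/33


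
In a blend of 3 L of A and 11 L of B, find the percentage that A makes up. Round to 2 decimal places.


Volume of A = 3 L
Volume of B = 11 L
Total volume = 3 + 11 = 14 L
Percentage of A = (3/14) * 100
= 21.43%

21.43


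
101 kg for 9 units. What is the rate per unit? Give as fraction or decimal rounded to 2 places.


Total kg = 101
Number of units = 9
Unit rate = 101 / 9
= 11.22 kg per unit

11.22


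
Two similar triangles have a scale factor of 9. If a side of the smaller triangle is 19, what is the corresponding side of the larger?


Similar triangles have proportional sides
Scale factor = 9
Smaller side = 19
Corresponding larger side = 19 * 9
= 171

171


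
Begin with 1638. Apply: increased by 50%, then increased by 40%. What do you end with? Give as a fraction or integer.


Start: 1638
Step 1: increase by 50% => multiply by 150/100
  1638 * 150/100 = 2457
Step 2: increase by 40% => multiply by 140/100
  2457 * 140/100 = 17199/5
Final value = 17199/5

17199/5


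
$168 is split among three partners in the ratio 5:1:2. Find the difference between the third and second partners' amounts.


Total parts = 5 + 1 + 2 = 8
Value per part = 168 / 8 = 21
Shares: 5*21=105, 1*21=21, 2*21=42
Third share = 42, second share = 21
Difference = |42 - 21| = 21

21


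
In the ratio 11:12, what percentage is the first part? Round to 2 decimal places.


Total parts = 11 + 12 = 23
First part fraction = 11/23
Percentage = (11/23) * 100
= 0.478261 * 100
= 47.83%

47.83


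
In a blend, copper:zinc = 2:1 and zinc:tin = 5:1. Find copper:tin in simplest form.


Given a:b = 2:1 and b:c = 5:1
Make b consistent. Multiply first ratio by 5: a:b = 10:5
Multiply second ratio by 1: b:c = 5:1
Now b = 5 in both, so a:b:c = 10:5:1
Therefore a:c = 10:1
Simplify by GCD: a:c = 10:1

10:1


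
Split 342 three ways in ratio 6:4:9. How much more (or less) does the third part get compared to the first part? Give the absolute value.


Total parts = 6 + 4 + 9 = 19
Value per part = 342 / 19 = 18
Shares: 6*18=108, 4*18=72, 9*18=162
Third share = 162, first share = 108
Difference = |162 - 108| = 54

54


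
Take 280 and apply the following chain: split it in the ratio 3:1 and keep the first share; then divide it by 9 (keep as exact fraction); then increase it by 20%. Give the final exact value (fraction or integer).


Start with 280.
Step 1: Split 3:1, first share = 280 * 3/4 = 210
Step 2: Divide by 9: 210 / 9 = 70/3
Step 3: Increase by 20%: 70/3 * 120/100 = 28
Final result = 28

28


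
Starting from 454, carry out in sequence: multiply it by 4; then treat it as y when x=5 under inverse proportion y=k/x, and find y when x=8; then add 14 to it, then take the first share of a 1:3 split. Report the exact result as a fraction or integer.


Start with 454.
Step 1: Multiply by 4: 454 * 4 = 1816
Step 2: Inverse prop: k = (1816)*5; new y = k/8 = 1816*5/8 = 1135
Step 3: Add 14: 1135+14=1149; split 1:3 first = 1149*1/4 = 1149/4
Final result = 1149/4

1149/4


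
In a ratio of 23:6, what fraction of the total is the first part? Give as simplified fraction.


Total parts = 23 + 6 = 29
First part fraction = 23/29
Simplify: 23/29 = 23/29

23/29


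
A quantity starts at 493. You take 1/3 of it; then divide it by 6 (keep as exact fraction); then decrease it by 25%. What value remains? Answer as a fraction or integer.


Start with 493.
Step 1: Take 1/3: 493 * 1/3 = 493/3
Step 2: Divide by 6: 493/3 / 6 = 493/18
Step 3: Decrease by 25%: 493/18 * 75/100 = 493/24
Final result = 493/24

493/24


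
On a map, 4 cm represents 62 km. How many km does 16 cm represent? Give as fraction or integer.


Map scale: 4 cm = 62 km
Measured distance on map = 16 cm
Set up proportion: 16 * 62 / 4
= 992 / 4
= 248 km

248


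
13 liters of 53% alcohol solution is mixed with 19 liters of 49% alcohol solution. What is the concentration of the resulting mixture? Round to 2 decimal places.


Solute in mixture 1 = 53% of 13 L = 13*53/100 = 689/100 L
Solute in mixture 2 = 49% of 19 L = 19*49/100 = 931/100 L
Total solute = 689/100 + 931/100 = 81/5 L
Total volume = 13 + 19 = 32 L
Final concentration = 81/5/32 * 100 = 50.63%

50.63


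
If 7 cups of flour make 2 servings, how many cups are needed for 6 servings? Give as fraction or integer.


Original: 7 cups for 2 servings
Target servings = 6
Scaling factor = 6/2
New amount = 7 * 6/2
= 42/2
= 21 cups

21


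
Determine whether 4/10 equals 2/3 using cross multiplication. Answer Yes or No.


Cross multiply to check 4/10 = 2/3
Left cross product: 4 * 3 = 12
Right cross product: 10 * 2 = 20
12 != 20
Not equal, so proportions differ => No

No


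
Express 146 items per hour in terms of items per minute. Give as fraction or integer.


Converting from per hour to per minute
Rate = 146 items per hour
Divide by 60: 146/60
= 73/30 items per minute

73/30


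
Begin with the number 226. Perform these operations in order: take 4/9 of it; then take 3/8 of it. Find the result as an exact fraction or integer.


Start with 226.
Step 1: Take 4/9: 226 * 4/9 = 904/9
Step 2: Take 3/8: 904/9 * 3/8 = 113/3
Final result = 113/3

113/3


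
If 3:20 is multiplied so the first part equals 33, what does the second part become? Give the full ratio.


Original ratio: 3:20
First term target: 33
Scale factor = 33 / 3 = 11
Multiply second term: 20 * 11 = 220
Equivalent ratio = 33:220

33:220


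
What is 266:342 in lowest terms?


Find GCD(266, 342)
GCD = 38
Divide both by 38: 266/38 = 7, 342/38 = 9
Simplified ratio = 7:9

7:9


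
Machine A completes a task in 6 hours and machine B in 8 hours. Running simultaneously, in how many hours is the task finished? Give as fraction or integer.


Rate of A = 1/6 job per hour
Rate of B = 1/8 job per hour
Combined rate = 1/6 + 1/8
Find common denominator: (8 + 6)/(6*8) = 14/48
Combined rate = 7/24 job per hour
Time together = 1 / (7/24) = 24/7 hours

24/7


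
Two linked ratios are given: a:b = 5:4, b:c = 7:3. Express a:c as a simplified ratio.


Given a:b = 5:4 and b:c = 7:3
Make b consistent. Multiply first ratio by 7: a:b = 35:28
Multiply second ratio by 4: b:c = 28:12
Now b = 28 in both, so a:b:c = 35:28:12
Therefore a:c = 35:12
Simplify by GCD: a:c = 35:12

35:12


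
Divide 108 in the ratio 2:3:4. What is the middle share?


Ratio = 2:3:4
Total parts = 2 + 3 + 4 = 9
Value per part = 108 / 9 = 12
First share = 2 * 12 = 24
Middle share = 3 * 12 = 36
Third share = 4 * 12 = 48

36


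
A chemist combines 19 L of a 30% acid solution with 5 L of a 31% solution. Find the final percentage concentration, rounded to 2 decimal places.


Solute in mixture 1 = 30% of 19 L = 19*30/100 = 57/10 L
Solute in mixture 2 = 31% of 5 L = 5*31/100 = 31/20 L
Total solute = 57/10 + 31/20 = 29/4 L
Total volume = 19 + 5 = 24 L
Final concentration = 29/4/24 * 100 = 30.21%

30.21


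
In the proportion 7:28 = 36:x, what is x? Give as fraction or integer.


Setting up: 7/28 = 36/x
Cross multiply: 7 * x = 28 * 36
7x = 1008
x = 1008/7
x = 144

144


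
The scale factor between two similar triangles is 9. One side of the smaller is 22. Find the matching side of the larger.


Similar triangles have proportional sides
Scale factor = 9
Smaller side = 22
Corresponding larger side = 22 * 9
= 198

198


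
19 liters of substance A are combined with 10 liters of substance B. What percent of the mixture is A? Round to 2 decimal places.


Volume of A = 19 L
Volume of B = 10 L
Total volume = 19 + 10 = 29 L
Percentage of A = (19/29) * 100
= 65.52%

65.52


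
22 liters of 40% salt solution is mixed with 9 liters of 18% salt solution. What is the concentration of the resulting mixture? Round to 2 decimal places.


Solute in mixture 1 = 40% of 22 L = 22*40/100 = 44/5 L
Solute in mixture 2 = 18% of 9 L = 9*18/100 = 81/50 L
Total solute = 44/5 + 81/50 = 521/50 L
Total volume = 22 + 9 = 31 L
Final concentration = 521/50/31 * 100 = 33.61%

33.61


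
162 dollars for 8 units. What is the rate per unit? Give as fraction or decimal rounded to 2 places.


Total dollars = 162
Number of units = 8
Unit rate = 162 / 8
= 20.25 dollars per unit

20.25


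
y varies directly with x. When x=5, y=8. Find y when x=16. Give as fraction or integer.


Direct proportion: y = kx
Find k: k = 8/5 = 8/5
Compute y at x=16: y = 8/5 * 16
y = 128/5

128/5


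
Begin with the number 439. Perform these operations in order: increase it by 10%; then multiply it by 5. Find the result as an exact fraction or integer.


Start with 439.
Step 1: Increase by 10%: 439 * 110/100 = 4829/10
Step 2: Multiply by 5: 4829/10 * 5 = 4829/2
Final result = 4829/2

4829/2


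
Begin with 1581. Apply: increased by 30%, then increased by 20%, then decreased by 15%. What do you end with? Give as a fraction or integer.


Start: 1581
Step 1: increase by 30% => multiply by 130/100
  1581 * 130/100 = 20553/10
Step 2: increase by 20% => multiply by 120/100
  20553/10 * 120/100 = 61659/25
Step 3: decrease by 15% => multiply by 85/100
  61659/25 * 85/100 = 1048203/500
Final value = 1048203/500

1048203/500


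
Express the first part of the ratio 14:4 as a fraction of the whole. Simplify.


Total parts = 14 + 4 = 18
First part fraction = 14/18
Simplify: 14/18 = 7/9

7/9


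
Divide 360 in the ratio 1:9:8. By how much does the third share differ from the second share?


Total parts = 1 + 9 + 8 = 18
Value per part = 360 / 18 = 20
Shares: 1*20=20, 9*20=180, 8*20=160
Third share = 160, second share = 180
Difference = |160 - 180| = 20

20


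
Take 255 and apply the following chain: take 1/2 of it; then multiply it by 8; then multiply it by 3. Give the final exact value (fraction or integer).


Start with 255.
Step 1: Take 1/2: 255 * 1/2 = 255/2
Step 2: Multiply by 8: 255/2 * 8 = 1020
Step 3: Multiply by 3: 1020 * 3 = 3060
Final result = 3060

3060


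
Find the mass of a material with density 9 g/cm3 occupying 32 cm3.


Using mass = density * volume
Density = 9 g/cm3
Volume = 32 cm3
Mass = 9 * 32
= 288 g

288


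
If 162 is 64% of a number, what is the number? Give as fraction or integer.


Given: 162 is 64% of the whole
Set up: 162 = 64/100 * whole
whole = 162 * 100 / 64
whole = 16200 / 64
whole = 2025/8

2025/8


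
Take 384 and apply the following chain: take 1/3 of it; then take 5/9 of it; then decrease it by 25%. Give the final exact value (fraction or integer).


Start with 384.
Step 1: Take 1/3: 384 * 1/3 = 128
Step 2: Take 5/9: 128 * 5/9 = 640/9
Step 3: Decrease by 25%: 640/9 * 75/100 = 160/3
Final result = 160/3

160/3


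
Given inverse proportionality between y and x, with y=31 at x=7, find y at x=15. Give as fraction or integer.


Inverse proportion: y = k/x
Find k: k = 7 * 31 = 217
Compute y at x=15: y = 217/15
y = 217/15

217/15


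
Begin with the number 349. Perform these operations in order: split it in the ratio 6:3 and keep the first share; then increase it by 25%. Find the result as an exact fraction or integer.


Start with 349.
Step 1: Split 6:3, first share = 349 * 6/9 = 698/3
Step 2: Increase by 25%: 698/3 * 125/100 = 1745/6
Final result = 1745/6

1745/6


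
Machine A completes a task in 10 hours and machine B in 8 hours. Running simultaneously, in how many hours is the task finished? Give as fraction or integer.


Rate of A = 1/10 job per hour
Rate of B = 1/8 job per hour
Combined rate = 1/10 + 1/8
Find common denominator: (8 + 10)/(10*8) = 18/80
Combined rate = 9/40 job per hour
Time together = 1 / (9/40) = 40/9 hours

40/9


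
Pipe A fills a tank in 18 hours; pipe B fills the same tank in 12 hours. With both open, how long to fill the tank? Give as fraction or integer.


Rate of A = 1/18 job per hour
Rate of B = 1/12 job per hour
Combined rate = 1/18 + 1/12
Find common denominator: (12 + 18)/(18*12) = 30/216
Combined rate = 5/36 job per hour
Time together = 1 / (5/36) = 36/5 hours

36/5


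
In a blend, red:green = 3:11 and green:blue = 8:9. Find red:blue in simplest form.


Given a:b = 3:11 and b:c = 8:9
Make b consistent. Multiply first ratio by 8: a:b = 24:88
Multiply second ratio by 11: b:c = 88:99
Now b = 88 in both, so a:b:c = 24:88:99
Therefore a:c = 24:99
Simplify by GCD: a:c = 8:33

8:33


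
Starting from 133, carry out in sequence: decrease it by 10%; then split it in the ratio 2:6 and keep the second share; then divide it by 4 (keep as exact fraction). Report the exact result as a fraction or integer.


Start with 133.
Step 1: Decrease by 10%: 133 * 90/100 = 1197/10
Step 2: Split 2:6, second share = 1197/10 * 6/8 = 3591/40
Step 3: Divide by 4: 3591/40 / 4 = 3591/160
Final result = 3591/160

3591/160


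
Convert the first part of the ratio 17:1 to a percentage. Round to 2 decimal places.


Total parts = 17 + 1 = 18
First part fraction = 17/18
Percentage = (17/18) * 100
= 0.944444 * 100
= 94.44%

94.44


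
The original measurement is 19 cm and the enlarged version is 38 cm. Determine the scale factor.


Original length = 19 cm
Scaled length = 38 cm
Scale factor = 38 / 19
= 2

2


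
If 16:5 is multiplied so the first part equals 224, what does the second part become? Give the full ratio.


Original ratio: 16:5
First term target: 224
Scale factor = 224 / 16 = 14
Multiply second term: 5 * 14 = 70
Equivalent ratio = 224:70

224:70


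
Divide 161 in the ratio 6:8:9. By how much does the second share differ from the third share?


Total parts = 6 + 8 + 9 = 23
Value per part = 161 / 23 = 7
Shares: 6*7=42, 8*7=56, 9*7=63
Second share = 56, third share = 63
Difference = |56 - 63| = 7

7


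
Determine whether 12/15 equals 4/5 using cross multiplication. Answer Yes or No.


Cross multiply to check 12/15 = 4/5
Left cross product: 12 * 5 = 60
Right cross product: 15 * 4 = 60
60 = 60
Equal, so proportions match => Yes

Yes


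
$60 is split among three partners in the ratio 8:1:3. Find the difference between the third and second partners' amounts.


Total parts = 8 + 1 + 3 = 12
Value per part = 60 / 12 = 5
Shares: 8*5=40, 1*5=5, 3*5=15
Third share = 15, second share = 5
Difference = |15 - 5| = 10

10


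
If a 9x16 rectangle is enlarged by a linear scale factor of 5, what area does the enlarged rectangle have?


Original dimensions: 9 x 16
Enlargement factor = 5
New width = 9 * 5 = 45
New height = 16 * 5 = 80
New area = 45 * 80 = 3600

3600


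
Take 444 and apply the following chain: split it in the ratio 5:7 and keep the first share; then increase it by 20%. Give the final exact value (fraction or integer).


Start with 444.
Step 1: Split 5:7, first share = 444 * 5/12 = 185
Step 2: Increase by 20%: 185 * 120/100 = 222
Final result = 222

222


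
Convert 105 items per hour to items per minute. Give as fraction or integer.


Converting from per hour to per minute
Rate = 105 items per hour
Divide by 60: 105/60
= 7/4 items per minute

7/4


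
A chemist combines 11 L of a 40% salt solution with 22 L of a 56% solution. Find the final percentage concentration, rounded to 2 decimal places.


Solute in mixture 1 = 40% of 11 L = 11*40/100 = 22/5 L
Solute in mixture 2 = 56% of 22 L = 22*56/100 = 308/25 L
Total solute = 22/5 + 308/25 = 418/25 L
Total volume = 11 + 22 = 33 L
Final concentration = 418/25/33 * 100 = 50.67%

50.67


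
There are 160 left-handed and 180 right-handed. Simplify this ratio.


Find GCD(160, 180)
GCD = 20
Divide both by 20: 160/20 = 8, 180/20 = 9
Simplified ratio = 8:9

8:9


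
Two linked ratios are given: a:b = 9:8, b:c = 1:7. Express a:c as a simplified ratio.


Given a:b = 9:8 and b:c = 1:7
Make b consistent. Multiply first ratio by 1: a:b = 9:8
Multiply second ratio by 8: b:c = 8:56
Now b = 8 in both, so a:b:c = 9:8:56
Therefore a:c = 9:56
Simplify by GCD: a:c = 9:56

9:56


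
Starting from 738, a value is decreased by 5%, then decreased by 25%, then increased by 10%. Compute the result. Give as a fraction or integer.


Start: 738
Step 1: decrease by 5% => multiply by 95/100
  738 * 95/100 = 7011/10
Step 2: decrease by 25% => multiply by 75/100
  7011/10 * 75/100 = 21033/40
Step 3: increase by 10% => multiply by 110/100
  21033/40 * 110/100 = 231363/400
Final value = 231363/400

231363/400


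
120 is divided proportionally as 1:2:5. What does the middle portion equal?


Ratio = 1:2:5
Total parts = 1 + 2 + 5 = 8
Value per part = 120 / 8 = 15
First share = 1 * 15 = 15
Middle share = 2 * 15 = 30
Third share = 5 * 15 = 75

30


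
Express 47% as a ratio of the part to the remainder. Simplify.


Part = 47%, Remainder = 53%
Ratio = 47:53
GCD(47, 53) = 1
Simplify: 47:53 = 47:53

47:53


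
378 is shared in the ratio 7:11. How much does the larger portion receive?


Total parts = 7 + 11 = 18
Value per part = 378 / 18 = 21
First share = 7 * 21 = 147
Second share = 11 * 21 = 231
Larger share = 231

231


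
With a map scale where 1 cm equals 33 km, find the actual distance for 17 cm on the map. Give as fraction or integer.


Map scale: 1 cm = 33 km
Measured distance on map = 17 cm
Set up proportion: 17 * 33 / 1
= 561 / 1
= 561 km

561


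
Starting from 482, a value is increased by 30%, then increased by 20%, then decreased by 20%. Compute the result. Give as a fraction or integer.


Start: 482
Step 1: increase by 30% => multiply by 130/100
  482 * 130/100 = 3133/5
Step 2: increase by 20% => multiply by 120/100
  3133/5 * 120/100 = 18798/25
Step 3: decrease by 20% => multiply by 80/100
  18798/25 * 80/100 = 75192/125
Final value = 75192/125

75192/125


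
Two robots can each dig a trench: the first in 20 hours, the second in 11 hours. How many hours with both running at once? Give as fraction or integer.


Rate of A = 1/20 job per hour
Rate of B = 1/11 job per hour
Combined rate = 1/20 + 1/11
Find common denominator: (11 + 20)/(20*11) = 31/220
Combined rate = 31/220 job per hour
Time together = 1 / (31/220) = 220/31 hours

220/31


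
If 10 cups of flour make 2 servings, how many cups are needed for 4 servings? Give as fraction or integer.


Original: 10 cups for 2 servings
Target servings = 4
Scaling factor = 4/2
New amount = 10 * 4/2
= 40/2
= 20 cups

20


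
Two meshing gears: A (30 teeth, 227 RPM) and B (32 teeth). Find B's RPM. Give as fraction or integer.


Gear ratio: teeth_A * RPM_A = teeth_B * RPM_B
30 * 227 = 32 * RPM_B
6810 = 32 * RPM_B
RPM_B = 6810 / 32
RPM_B = 3405/16

3405/16


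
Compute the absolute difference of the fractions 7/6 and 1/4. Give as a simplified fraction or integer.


Simplify: 7/6 = 7/6 and 1/4 = 1/4
Find common denominator: LCD = 12
Convert: 14/12 and 3/12
Difference = |14 - 3|/12 = 11/12
Simplified = 11/12

11/12


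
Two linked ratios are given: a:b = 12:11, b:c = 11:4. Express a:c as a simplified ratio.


Given a:b = 12:11 and b:c = 11:4
Make b consistent. Multiply first ratio by 11: a:b = 132:121
Multiply second ratio by 11: b:c = 121:44
Now b = 121 in both, so a:b:c = 132:121:44
Therefore a:c = 132:44
Simplify by GCD: a:c = 3:1

3:1


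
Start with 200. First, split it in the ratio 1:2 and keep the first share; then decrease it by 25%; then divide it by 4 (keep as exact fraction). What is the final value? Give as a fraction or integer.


Start with 200.
Step 1: Split 1:2, first share = 200 * 1/3 = 200/3
Step 2: Decrease by 25%: 200/3 * 75/100 = 50
Step 3: Divide by 4: 50 / 4 = 25/2
Final result = 25/2

25/2


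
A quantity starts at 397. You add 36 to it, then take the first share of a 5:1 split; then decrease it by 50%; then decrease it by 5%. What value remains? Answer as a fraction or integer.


Start with 397.
Step 1: Add 36: 397+36=433; split 5:1 first = 433*5/6 = 2165/6
Step 2: Decrease by 50%: 2165/6 * 50/100 = 2165/12
Step 3: Decrease by 5%: 2165/12 * 95/100 = 8227/48
Final result = 8227/48

8227/48


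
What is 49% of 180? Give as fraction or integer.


Compute 49% of 180
Convert percentage: 49% = 49/100
Multiply: 180 * 49/100
= 8820/100
= 441/5

441/5


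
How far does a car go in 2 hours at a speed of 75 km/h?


Using distance = speed * time
Speed = 75 km/h
Time = 2 hours
Distance = 75 * 2
= 150 km

150


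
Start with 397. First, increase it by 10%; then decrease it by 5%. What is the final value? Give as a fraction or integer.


Start with 397.
Step 1: Increase by 10%: 397 * 110/100 = 4367/10
Step 2: Decrease by 5%: 4367/10 * 95/100 = 82973/200
Final result = 82973/200

82973/200


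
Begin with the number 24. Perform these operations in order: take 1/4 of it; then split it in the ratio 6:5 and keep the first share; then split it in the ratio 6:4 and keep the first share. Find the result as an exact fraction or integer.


Start with 24.
Step 1: Take 1/4: 24 * 1/4 = 6
Step 2: Split 6:5, first share = 6 * 6/11 = 36/11
Step 3: Split 6:4, first share = 36/11 * 6/10 = 108/55
Final result = 108/55

108/55


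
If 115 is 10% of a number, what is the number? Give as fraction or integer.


Given: 115 is 10% of the whole
Set up: 115 = 10/100 * whole
whole = 115 * 100 / 10
whole = 11500 / 10
whole = 1150

1150


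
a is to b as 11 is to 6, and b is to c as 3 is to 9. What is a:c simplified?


Given a:b = 11:6 and b:c = 3:9
Make b consistent. Multiply first ratio by 3: a:b = 33:18
Multiply second ratio by 6: b:c = 18:54
Now b = 18 in both, so a:b:c = 33:18:54
Therefore a:c = 33:54
Simplify by GCD: a:c = 11:18

11:18


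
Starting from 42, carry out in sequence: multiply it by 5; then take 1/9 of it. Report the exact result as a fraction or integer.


Start with 42.
Step 1: Multiply by 5: 42 * 5 = 210
Step 2: Take 1/9: 210 * 1/9 = 70/3
Final result = 70/3

70/3


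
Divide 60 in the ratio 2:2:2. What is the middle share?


Ratio = 2:2:2
Total parts = 2 + 2 + 2 = 6
Value per part = 60 / 6 = 10
First share = 2 * 10 = 20
Middle share = 2 * 10 = 20
Third share = 2 * 10 = 20

20


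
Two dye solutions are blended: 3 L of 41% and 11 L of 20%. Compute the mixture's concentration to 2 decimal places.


Solute in mixture 1 = 41% of 3 L = 3*41/100 = 123/100 L
Solute in mixture 2 = 20% of 11 L = 11*20/100 = 11/5 L
Total solute = 123/100 + 11/5 = 343/100 L
Total volume = 3 + 11 = 14 L
Final concentration = 343/100/14 * 100 = 24.50%

24.50


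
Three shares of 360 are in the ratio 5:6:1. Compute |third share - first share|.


Total parts = 5 + 6 + 1 = 12
Value per part = 360 / 12 = 30
Shares: 5*30=150, 6*30=180, 1*30=30
Third share = 30, first share = 150
Difference = |30 - 150| = 120

120


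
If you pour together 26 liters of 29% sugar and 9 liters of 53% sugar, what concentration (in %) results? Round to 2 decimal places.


Solute in mixture 1 = 29% of 26 L = 26*29/100 = 377/50 L
Solute in mixture 2 = 53% of 9 L = 9*53/100 = 477/100 L
Total solute = 377/50 + 477/100 = 1231/100 L
Total volume = 26 + 9 = 35 L
Final concentration = 1231/100/35 * 100 = 35.17%

35.17


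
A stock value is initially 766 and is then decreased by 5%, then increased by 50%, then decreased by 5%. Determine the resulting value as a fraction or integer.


Start: 766
Step 1: decrease by 5% => multiply by 95/100
  766 * 95/100 = 7277/10
Step 2: increase by 50% => multiply by 150/100
  7277/10 * 150/100 = 21831/20
Step 3: decrease by 5% => multiply by 95/100
  21831/20 * 95/100 = 414789/400
Final value = 414789/400

414789/400


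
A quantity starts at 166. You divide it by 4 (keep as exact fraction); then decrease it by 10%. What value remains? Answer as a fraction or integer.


Start with 166.
Step 1: Divide by 4: 166 / 4 = 83/2
Step 2: Decrease by 10%: 83/2 * 90/100 = 747/20
Final result = 747/20

747/20


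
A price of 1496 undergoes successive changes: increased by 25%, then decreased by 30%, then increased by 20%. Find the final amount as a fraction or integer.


Start: 1496
Step 1: increase by 25% => multiply by 125/100
  1496 * 125/100 = 1870
Step 2: decrease by 30% => multiply by 70/100
  1870 * 70/100 = 1309
Step 3: increase by 20% => multiply by 120/100
  1309 * 120/100 = 7854/5
Final value = 7854/5

7854/5


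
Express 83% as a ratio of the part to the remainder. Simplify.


Part = 83%, Remainder = 17%
Ratio = 83:17
GCD(83, 17) = 1
Simplify: 83:17 = 83:17

83:17


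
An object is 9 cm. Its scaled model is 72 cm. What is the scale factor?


Original length = 9 cm
Scaled length = 72 cm
Scale factor = 72 / 9
= 8

8


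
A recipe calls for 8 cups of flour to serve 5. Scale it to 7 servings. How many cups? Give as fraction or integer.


Original: 8 cups for 5 servings
Target servings = 7
Scaling factor = 7/5
New amount = 8 * 7/5
= 56/5
= 56/5 cups

56/5


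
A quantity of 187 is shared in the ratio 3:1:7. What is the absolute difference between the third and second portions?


Total parts = 3 + 1 + 7 = 11
Value per part = 187 / 11 = 17
Shares: 3*17=51, 1*17=17, 7*17=119
Third share = 119, second share = 17
Difference = |119 - 17| = 102

102


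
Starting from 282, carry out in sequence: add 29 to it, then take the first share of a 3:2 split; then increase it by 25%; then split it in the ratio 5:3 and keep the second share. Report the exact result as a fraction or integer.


Start with 282.
Step 1: Add 29: 282+29=311; split 3:2 first = 311*3/5 = 933/5
Step 2: Increase by 25%: 933/5 * 125/100 = 933/4
Step 3: Split 5:3, second share = 933/4 * 3/8 = 2799/32
Final result = 2799/32

2799/32


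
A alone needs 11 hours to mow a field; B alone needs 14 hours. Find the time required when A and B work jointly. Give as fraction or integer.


Rate of A = 1/11 job per hour
Rate of B = 1/14 job per hour
Combined rate = 1/11 + 1/14
Find common denominator: (14 + 11)/(11*14) = 25/154
Combined rate = 25/154 job per hour
Time together = 1 / (25/154) = 154/25 hours

154/25


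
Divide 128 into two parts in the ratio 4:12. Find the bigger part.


Total parts = 4 + 12 = 16
Value per part = 128 / 16 = 8
First share = 4 * 8 = 32
Second share = 12 * 8 = 96
Larger share = 96

96


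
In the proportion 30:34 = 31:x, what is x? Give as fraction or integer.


Setting up: 30/34 = 31/x
Cross multiply: 30 * x = 34 * 31
30x = 1054
x = 1054/30
x = 527/15

527/15


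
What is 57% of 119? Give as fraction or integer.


Compute 57% of 119
Convert percentage: 57% = 57/100
Multiply: 119 * 57/100
= 6783/100
= 6783/100

6783/100


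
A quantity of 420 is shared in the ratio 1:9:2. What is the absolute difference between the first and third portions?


Total parts = 1 + 9 + 2 = 12
Value per part = 420 / 12 = 35
Shares: 1*35=35, 9*35=315, 2*35=70
First share = 35, third share = 70
Difference = |35 - 70| = 35

35


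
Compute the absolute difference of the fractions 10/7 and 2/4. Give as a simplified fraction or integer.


Simplify: 10/7 = 10/7 and 2/4 = 1/2
Find common denominator: LCD = 14
Convert: 20/14 and 7/14
Difference = |20 - 7|/14 = 13/14
Simplified = 13/14

13/14


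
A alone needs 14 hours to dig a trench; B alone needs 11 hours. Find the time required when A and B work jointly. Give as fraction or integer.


Rate of A = 1/14 job per hour
Rate of B = 1/11 job per hour
Combined rate = 1/14 + 1/11
Find common denominator: (11 + 14)/(14*11) = 25/154
Combined rate = 25/154 job per hour
Time together = 1 / (25/154) = 154/25 hours

154/25


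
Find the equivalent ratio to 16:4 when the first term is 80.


Original ratio: 16:4
First term target: 80
Scale factor = 80 / 16 = 5
Multiply second term: 4 * 5 = 20
Equivalent ratio = 80:20

80:20


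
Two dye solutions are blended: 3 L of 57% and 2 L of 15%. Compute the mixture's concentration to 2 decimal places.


Solute in mixture 1 = 57% of 3 L = 3*57/100 = 171/100 L
Solute in mixture 2 = 15% of 2 L = 2*15/100 = 3/10 L
Total solute = 171/100 + 3/10 = 201/100 L
Total volume = 3 + 2 = 5 L
Final concentration = 201/100/5 * 100 = 40.20%

40.20


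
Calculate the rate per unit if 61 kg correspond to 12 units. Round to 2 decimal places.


Total kg = 61
Number of units = 12
Unit rate = 61 / 12
= 5.08 kg per unit

5.08


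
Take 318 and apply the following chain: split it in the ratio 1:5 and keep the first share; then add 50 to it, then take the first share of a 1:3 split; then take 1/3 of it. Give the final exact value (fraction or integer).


Start with 318.
Step 1: Split 1:5, first share = 318 * 1/6 = 53
Step 2: Add 50: 53+50=103; split 1:3 first = 103*1/4 = 103/4
Step 3: Take 1/3: 103/4 * 1/3 = 103/12
Final result = 103/12

103/12


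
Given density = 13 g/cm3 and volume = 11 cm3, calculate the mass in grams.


Using mass = density * volume
Density = 13 g/cm3
Volume = 11 cm3
Mass = 13 * 11
= 143 g

143


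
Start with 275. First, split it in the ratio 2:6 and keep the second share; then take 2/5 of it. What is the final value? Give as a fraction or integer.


Start with 275.
Step 1: Split 2:6, second share = 275 * 6/8 = 825/4
Step 2: Take 2/5: 825/4 * 2/5 = 165/2
Final result = 165/2

165/2


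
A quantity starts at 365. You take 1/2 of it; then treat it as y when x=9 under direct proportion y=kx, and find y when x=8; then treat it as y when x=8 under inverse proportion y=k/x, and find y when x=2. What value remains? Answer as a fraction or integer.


Start with 365.
Step 1: Take 1/2: 365 * 1/2 = 365/2
Step 2: Direct prop: k = (365/2)/9; new y = k*8 = 365/2*8/9 = 1460/9
Step 3: Inverse prop: k = (1460/9)*8; new y = k/2 = 1460/9*8/2 = 5840/9
Final result = 5840/9

5840/9


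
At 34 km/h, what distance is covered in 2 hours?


Using distance = speed * time
Speed = 34 km/h
Time = 2 hours
Distance = 34 * 2
= 68 km

68


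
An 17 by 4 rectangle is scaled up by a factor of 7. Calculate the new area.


Original dimensions: 17 x 4
Enlargement factor = 7
New width = 17 * 7 = 119
New height = 4 * 7 = 28
New area = 119 * 28 = 3332

3332


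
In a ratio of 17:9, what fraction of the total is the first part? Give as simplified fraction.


Total parts = 17 + 9 = 26
First part fraction = 17/26
Simplify: 17/26 = 17/26

17/26


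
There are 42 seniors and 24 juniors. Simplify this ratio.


Find GCD(42, 24)
GCD = 6
Divide both by 6: 42/6 = 7, 24/6 = 4
Simplified ratio = 7:4

7:4


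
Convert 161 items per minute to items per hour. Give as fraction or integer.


Converting from per minute to per hour
Rate = 161 items per minute
Multiply by 60: 161 * 60
= 9660 items per hour

9660


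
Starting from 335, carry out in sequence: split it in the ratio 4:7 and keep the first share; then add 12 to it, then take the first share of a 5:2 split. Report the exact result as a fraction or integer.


Start with 335.
Step 1: Split 4:7, first share = 335 * 4/11 = 1340/11
Step 2: Add 12: 1340/11+12=1472/11; split 5:2 first = 1472/11*5/7 = 7360/77
Final result = 7360/77

7360/77


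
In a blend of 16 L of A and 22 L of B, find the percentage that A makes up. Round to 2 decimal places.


Volume of A = 16 L
Volume of B = 22 L
Total volume = 16 + 22 = 38 L
Percentage of A = (16/38) * 100
= 42.11%

42.11


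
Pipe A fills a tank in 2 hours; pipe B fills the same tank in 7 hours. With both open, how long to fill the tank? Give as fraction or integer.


Rate of A = 1/2 job per hour
Rate of B = 1/7 job per hour
Combined rate = 1/2 + 1/7
Find common denominator: (7 + 2)/(2*7) = 9/14
Combined rate = 9/14 job per hour
Time together = 1 / (9/14) = 14/9 hours

14/9


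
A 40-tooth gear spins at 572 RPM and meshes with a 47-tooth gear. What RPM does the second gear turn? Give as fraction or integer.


Gear ratio: teeth_A * RPM_A = teeth_B * RPM_B
40 * 572 = 47 * RPM_B
22880 = 47 * RPM_B
RPM_B = 22880 / 47
RPM_B = 22880/47

22880/47


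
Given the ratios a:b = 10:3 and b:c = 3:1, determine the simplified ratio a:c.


Given a:b = 10:3 and b:c = 3:1
Make b consistent. Multiply first ratio by 3: a:b = 30:9
Multiply second ratio by 3: b:c = 9:3
Now b = 9 in both, so a:b:c = 30:9:3
Therefore a:c = 30:3
Simplify by GCD: a:c = 10:1

10:1


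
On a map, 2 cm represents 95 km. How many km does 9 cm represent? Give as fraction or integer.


Map scale: 2 cm = 95 km
Measured distance on map = 9 cm
Set up proportion: 9 * 95 / 2
= 855 / 2
= 855/2 km

855/2


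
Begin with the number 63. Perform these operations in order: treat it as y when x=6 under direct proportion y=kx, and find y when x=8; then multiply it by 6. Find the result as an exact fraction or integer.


Start with 63.
Step 1: Direct prop: k = (63)/6; new y = k*8 = 63*8/6 = 84
Step 2: Multiply by 6: 84 * 6 = 504
Final result = 504

504


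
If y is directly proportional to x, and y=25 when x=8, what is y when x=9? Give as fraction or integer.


Direct proportion: y = kx
Find k: k = 25/8 = 25/8
Compute y at x=9: y = 25/8 * 9
y = 225/8

225/8
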